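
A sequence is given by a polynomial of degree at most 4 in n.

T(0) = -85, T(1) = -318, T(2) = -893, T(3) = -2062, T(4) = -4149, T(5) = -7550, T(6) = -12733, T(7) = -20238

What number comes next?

First differences: -233  -575  -1169  -2087  -3401  -5183  -7505
Second differences: -342  -594  -918  -1314  -1782  -2322
Third differences: -252  -324  -396  -468  -540
Fourth differences: -72  -72  -72  -72
The fourth differences are constant (-72).
-540 − 72 = -612;  -2322 − 612 = -2934;  -7505 − 2934 = -10439;  -20238 − 10439 = -30677

-30677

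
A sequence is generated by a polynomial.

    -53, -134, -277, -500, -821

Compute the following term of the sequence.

D1: -81 , -143 , -223 , -321
D2: -62 , -80 , -98
D3: -18 , -18
Third differences constant at -18.
-98 − 18 = -116;  -321 − 116 = -437;  -821 − 437 = -1258

-1258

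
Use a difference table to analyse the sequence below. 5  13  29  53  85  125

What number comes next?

173

First differences: 8 , 16 , 24 , 32 , 40
Second differences: 8 , 8 , 8 , 8
Constant second difference = 8, so extend:
40 + 8 = 48;  125 + 48 = 173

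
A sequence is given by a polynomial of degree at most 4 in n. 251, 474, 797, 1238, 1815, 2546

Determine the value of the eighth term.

4542

D1: 223, 323, 441, 577, 731
D2: 100, 118, 136, 154
D3: 18, 18, 18
Constant third difference = 18, so extend:
154 + 18 = 172;  731 + 172 = 903;  2546 + 903 = 3449
172 + 18 = 190;  903 + 190 = 1093;  3449 + 1093 = 4542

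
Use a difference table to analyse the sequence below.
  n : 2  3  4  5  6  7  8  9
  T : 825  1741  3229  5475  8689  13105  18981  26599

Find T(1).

319

First differences: 916, 1488, 2246, 3214, 4416, 5876, 7618
Second differences: 572, 758, 968, 1202, 1460, 1742
Third differences: 186, 210, 234, 258, 282
Fourth differences: 24, 24, 24, 24
The fourth differences are constant at 24.
Work back: 186 − 24 = 162;  572 − 162 = 410;  916 − 410 = 506;  825 − 506 = 319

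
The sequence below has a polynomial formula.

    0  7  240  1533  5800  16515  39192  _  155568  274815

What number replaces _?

Using the first 7 terms:
First differences: 7  233  1293  4267  10715  22677
Second differences: 226  1060  2974  6448  11962
Third differences: 834  1914  3474  5514
Fourth differences: 1080  1560  2040
Fifth differences: 480  480
Constant fifth difference = 480.
Extend forward: 2040 + 480 = 2520;  5514 + 2520 = 8034;  11962 + 8034 = 19996;  22677 + 19996 = 42673;  39192 + 42673 = 81865

81865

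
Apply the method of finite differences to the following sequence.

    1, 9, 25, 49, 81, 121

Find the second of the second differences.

First differences: 8, 16, 24, 32, 40
Second differences: 8, 8, 8, 8

8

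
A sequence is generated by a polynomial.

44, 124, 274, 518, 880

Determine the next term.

1384

First differences: 80, 150, 244, 362
Second differences: 70, 94, 118
Third differences: 24, 24
Third differences constant at 24.
118 + 24 = 142;  362 + 142 = 504;  880 + 504 = 1384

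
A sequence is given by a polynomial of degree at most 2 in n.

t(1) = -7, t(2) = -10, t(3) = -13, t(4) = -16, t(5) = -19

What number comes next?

-22

Δ: -3, -3, -3, -3
The first differences are constant (-3).
-19 − 3 = -22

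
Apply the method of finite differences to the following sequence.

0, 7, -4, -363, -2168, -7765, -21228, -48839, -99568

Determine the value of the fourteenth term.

-1262573

Δ: 7, -11, -359, -1805, -5597, -13463, -27611, -50729
Δ²: -18, -348, -1446, -3792, -7866, -14148, -23118
Δ³: -330, -1098, -2346, -4074, -6282, -8970
Δ⁴: -768, -1248, -1728, -2208, -2688
Δ⁵: -480, -480, -480, -480
Fifth differences constant at -480.
-2688 − 480 = -3168;  -8970 − 3168 = -12138;  -23118 − 12138 = -35256;  -50729 − 35256 = -85985;  -99568 − 85985 = -185553
-3168 − 480 = -3648;  -12138 − 3648 = -15786;  -35256 − 15786 = -51042;  -85985 − 51042 = -137027;  -185553 − 137027 = -322580
-3648 − 480 = -4128;  -15786 − 4128 = -19914;  -51042 − 19914 = -70956;  -137027 − 70956 = -207983;  -322580 − 207983 = -530563
-4128 − 480 = -4608;  -19914 − 4608 = -24522;  -70956 − 24522 = -95478;  -207983 − 95478 = -303461;  -530563 − 303461 = -834024
-4608 − 480 = -5088;  -24522 − 5088 = -29610;  -95478 − 29610 = -125088;  -303461 − 125088 = -428549;  -834024 − 428549 = -1262573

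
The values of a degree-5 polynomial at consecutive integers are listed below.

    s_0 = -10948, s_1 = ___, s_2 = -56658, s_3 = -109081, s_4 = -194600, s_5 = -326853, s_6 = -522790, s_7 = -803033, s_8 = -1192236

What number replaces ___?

Using the last 7 terms:
-52423  -85519  -132253  -195937  -280243  -389203
-33096  -46734  -63684  -84306  -108960
-13638  -16950  -20622  -24654
-3312  -3672  -4032
-360  -360
Constant fifth difference = -360.
Extend backward: -3312 + 360 = -2952;  -13638 + 2952 = -10686;  -33096 + 10686 = -22410;  -52423 + 22410 = -30013;  -56658 + 30013 = -26645

-26645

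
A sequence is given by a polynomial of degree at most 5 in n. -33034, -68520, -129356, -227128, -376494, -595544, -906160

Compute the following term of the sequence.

Δ: -35486  -60836  -97772  -149366  -219050  -310616
Δ²: -25350  -36936  -51594  -69684  -91566
Δ³: -11586  -14658  -18090  -21882
Δ⁴: -3072  -3432  -3792
Δ⁵: -360  -360
Fifth differences constant at -360.
-3792 − 360 = -4152;  -21882 − 4152 = -26034;  -91566 − 26034 = -117600;  -310616 − 117600 = -428216;  -906160 − 428216 = -1334376

-1334376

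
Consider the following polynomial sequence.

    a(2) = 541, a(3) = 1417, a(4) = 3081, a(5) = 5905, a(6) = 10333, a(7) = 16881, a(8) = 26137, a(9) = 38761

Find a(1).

153

First differences: 876  1664  2824  4428  6548  9256  12624
Second differences: 788  1160  1604  2120  2708  3368
Third differences: 372  444  516  588  660
Fourth differences: 72  72  72  72
The fourth differences are constant at 72.
Work back: 372 − 72 = 300;  788 − 300 = 488;  876 − 488 = 388;  541 − 388 = 153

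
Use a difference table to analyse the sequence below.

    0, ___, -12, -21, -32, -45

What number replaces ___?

-5

Using the last 4 terms:
-9, -11, -13
-2, -2
Constant second difference = -2.
Extend backward: -9 + 2 = -7;  -12 + 7 = -5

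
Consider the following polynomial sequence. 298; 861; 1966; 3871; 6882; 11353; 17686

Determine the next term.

Δ: 563, 1105, 1905, 3011, 4471, 6333
Δ²: 542, 800, 1106, 1460, 1862
Δ³: 258, 306, 354, 402
Δ⁴: 48, 48, 48
The fourth differences are constant (48).
402 + 48 = 450;  1862 + 450 = 2312;  6333 + 2312 = 8645;  17686 + 8645 = 26331

26331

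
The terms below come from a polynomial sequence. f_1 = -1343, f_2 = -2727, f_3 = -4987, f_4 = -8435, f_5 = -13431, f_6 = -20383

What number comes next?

-29747

D1: -1384, -2260, -3448, -4996, -6952
D2: -876, -1188, -1548, -1956
D3: -312, -360, -408
D4: -48, -48
Fourth differences constant at -48.
-408 − 48 = -456;  -1956 − 456 = -2412;  -6952 − 2412 = -9364;  -20383 − 9364 = -29747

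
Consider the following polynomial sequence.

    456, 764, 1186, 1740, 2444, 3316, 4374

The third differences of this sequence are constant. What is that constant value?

First differences: 308, 422, 554, 704, 872, 1058
Second differences: 114, 132, 150, 168, 186
Third differences: 18, 18, 18, 18

18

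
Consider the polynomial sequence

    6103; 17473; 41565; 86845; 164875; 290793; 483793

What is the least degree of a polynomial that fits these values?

D1: 11370, 24092, 45280, 78030, 125918, 193000
D2: 12722, 21188, 32750, 47888, 67082
D3: 8466, 11562, 15138, 19194
D4: 3096, 3576, 4056
D5: 480, 480
The fifth differences are constant, so the polynomial has degree 5.

5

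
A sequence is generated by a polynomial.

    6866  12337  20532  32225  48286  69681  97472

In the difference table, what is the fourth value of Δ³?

1062

Δ: 5471, 8195, 11693, 16061, 21395, 27791
Δ²: 2724, 3498, 4368, 5334, 6396
Δ³: 774, 870, 966, 1062
Δ⁴: 96, 96, 96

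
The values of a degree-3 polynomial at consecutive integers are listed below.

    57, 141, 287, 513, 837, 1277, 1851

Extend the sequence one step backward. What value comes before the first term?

84  146  226  324  440  574
62  80  98  116  134
18  18  18  18
The third differences are constant at 18.
Work back: 62 − 18 = 44;  84 − 44 = 40;  57 − 40 = 17

17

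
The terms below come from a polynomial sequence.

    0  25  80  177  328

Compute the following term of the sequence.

545

Δ: 25 , 55 , 97 , 151
Δ²: 30 , 42 , 54
Δ³: 12 , 12
Third differences constant at 12.
54 + 12 = 66;  151 + 66 = 217;  328 + 217 = 545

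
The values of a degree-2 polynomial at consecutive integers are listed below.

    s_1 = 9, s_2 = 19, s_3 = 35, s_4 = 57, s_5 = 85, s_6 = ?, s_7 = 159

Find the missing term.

Using the first 5 terms:
D1: 10, 16, 22, 28
D2: 6, 6, 6
Constant second difference = 6.
Extend forward: 28 + 6 = 34;  85 + 34 = 119

119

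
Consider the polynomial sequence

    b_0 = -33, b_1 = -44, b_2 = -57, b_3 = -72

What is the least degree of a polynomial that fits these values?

2

D1: -11, -13, -15
D2: -2, -2
The second differences are constant, so the polynomial has degree 2.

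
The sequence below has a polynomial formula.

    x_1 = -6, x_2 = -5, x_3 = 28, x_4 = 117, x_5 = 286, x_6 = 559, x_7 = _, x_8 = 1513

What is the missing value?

960

Using the first 6 terms:
Δ: 1, 33, 89, 169, 273
Δ²: 32, 56, 80, 104
Δ³: 24, 24, 24
Constant third difference = 24.
Extend forward: 104 + 24 = 128;  273 + 128 = 401;  559 + 401 = 960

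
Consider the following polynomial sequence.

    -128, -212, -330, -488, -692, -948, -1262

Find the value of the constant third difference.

-6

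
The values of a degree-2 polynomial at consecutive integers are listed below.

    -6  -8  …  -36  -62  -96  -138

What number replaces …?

-18

Using the last 4 terms:
Δ: -26  -34  -42
Δ²: -8  -8
Constant second difference = -8.
Extend backward: -26 + 8 = -18;  -36 + 18 = -18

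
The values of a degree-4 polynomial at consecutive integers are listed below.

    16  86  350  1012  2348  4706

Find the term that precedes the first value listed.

70  264  662  1336  2358
194  398  674  1022
204  276  348
72  72
The fourth differences are constant at 72.
Work back: 204 − 72 = 132;  194 − 132 = 62;  70 − 62 = 8;  16 − 8 = 8

8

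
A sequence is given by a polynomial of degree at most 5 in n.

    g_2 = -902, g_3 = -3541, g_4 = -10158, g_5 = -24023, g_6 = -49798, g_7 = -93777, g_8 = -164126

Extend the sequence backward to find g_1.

First differences: -2639, -6617, -13865, -25775, -43979, -70349
Second differences: -3978, -7248, -11910, -18204, -26370
Third differences: -3270, -4662, -6294, -8166
Fourth differences: -1392, -1632, -1872
Fifth differences: -240, -240
The fifth differences are constant at -240.
Work back: -1392 + 240 = -1152;  -3270 + 1152 = -2118;  -3978 + 2118 = -1860;  -2639 + 1860 = -779;  -902 + 779 = -123

-123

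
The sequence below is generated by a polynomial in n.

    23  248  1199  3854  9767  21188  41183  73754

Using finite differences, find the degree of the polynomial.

First differences: 225, 951, 2655, 5913, 11421, 19995, 32571
Second differences: 726, 1704, 3258, 5508, 8574, 12576
Third differences: 978, 1554, 2250, 3066, 4002
Fourth differences: 576, 696, 816, 936
Fifth differences: 120, 120, 120
The fifth differences are constant, so the polynomial has degree 5.

5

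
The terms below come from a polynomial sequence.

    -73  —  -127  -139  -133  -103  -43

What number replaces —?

Using the last 5 terms:
-12, 6, 30, 60
18, 24, 30
6, 6
Constant third difference = 6.
Extend backward: 18 − 6 = 12;  -12 − 12 = -24;  -127 + 24 = -103

-103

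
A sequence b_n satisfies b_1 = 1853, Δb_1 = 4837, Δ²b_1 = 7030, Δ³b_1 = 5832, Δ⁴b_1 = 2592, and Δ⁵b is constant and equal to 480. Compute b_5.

Build the table forward from the leading diagonal:
Δ⁵: 480  480  480  480  480
Δ⁴: 2592  3072  3552  4032  4512
Δ³: 5832  8424  11496  15048  19080
Δ²: 7030  12862  21286  32782  47830
Δ: 4837  11867  24729  46015  78797
b: 1853  6690  18557  43286  89301

89301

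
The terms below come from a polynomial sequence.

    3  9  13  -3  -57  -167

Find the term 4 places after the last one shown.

D1: 6, 4, -16, -54, -110
D2: -2, -20, -38, -56
D3: -18, -18, -18
Third differences constant at -18.
-56 − 18 = -74;  -110 − 74 = -184;  -167 − 184 = -351
-74 − 18 = -92;  -184 − 92 = -276;  -351 − 276 = -627
-92 − 18 = -110;  -276 − 110 = -386;  -627 − 386 = -1013
-110 − 18 = -128;  -386 − 128 = -514;  -1013 − 514 = -1527

-1527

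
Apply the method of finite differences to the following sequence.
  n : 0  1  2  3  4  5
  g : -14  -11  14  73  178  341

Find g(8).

1298

D1: 3 , 25 , 59 , 105 , 163
D2: 22 , 34 , 46 , 58
D3: 12 , 12 , 12
The third differences are constant (12).
58 + 12 = 70;  163 + 70 = 233;  341 + 233 = 574
70 + 12 = 82;  233 + 82 = 315;  574 + 315 = 889
82 + 12 = 94;  315 + 94 = 409;  889 + 409 = 1298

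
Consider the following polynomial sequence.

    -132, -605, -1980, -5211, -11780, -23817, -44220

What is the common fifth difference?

-120

Δ: -473, -1375, -3231, -6569, -12037, -20403
Δ²: -902, -1856, -3338, -5468, -8366
Δ³: -954, -1482, -2130, -2898
Δ⁴: -528, -648, -768
Δ⁵: -120, -120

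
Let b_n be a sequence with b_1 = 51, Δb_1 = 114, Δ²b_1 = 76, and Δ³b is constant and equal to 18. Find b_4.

Build the table forward from the leading diagonal:
Δ³: 18  18  18  18
Δ²: 76  94  112  130
Δ: 114  190  284  396
b: 51  165  355  639

639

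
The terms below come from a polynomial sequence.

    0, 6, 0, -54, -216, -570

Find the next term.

-1224

D1: 6 , -6 , -54 , -162 , -354
D2: -12 , -48 , -108 , -192
D3: -36 , -60 , -84
D4: -24 , -24
Constant fourth difference = -24, so extend:
-84 − 24 = -108;  -192 − 108 = -300;  -354 − 300 = -654;  -570 − 654 = -1224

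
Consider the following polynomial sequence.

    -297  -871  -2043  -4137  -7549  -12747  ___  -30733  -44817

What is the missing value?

-20271

Using the first 6 terms:
First differences: -574, -1172, -2094, -3412, -5198
Second differences: -598, -922, -1318, -1786
Third differences: -324, -396, -468
Fourth differences: -72, -72
Constant fourth difference = -72.
Extend forward: -468 − 72 = -540;  -1786 − 540 = -2326;  -5198 − 2326 = -7524;  -12747 − 7524 = -20271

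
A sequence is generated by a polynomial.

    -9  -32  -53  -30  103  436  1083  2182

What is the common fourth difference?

D1: -23, -21, 23, 133, 333, 647, 1099
D2: 2, 44, 110, 200, 314, 452
D3: 42, 66, 90, 114, 138
D4: 24, 24, 24, 24

24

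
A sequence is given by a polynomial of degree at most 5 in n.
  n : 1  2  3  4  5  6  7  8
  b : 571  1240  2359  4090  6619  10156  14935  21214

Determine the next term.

First differences: 669, 1119, 1731, 2529, 3537, 4779, 6279
Second differences: 450, 612, 798, 1008, 1242, 1500
Third differences: 162, 186, 210, 234, 258
Fourth differences: 24, 24, 24, 24
Fourth differences constant at 24.
258 + 24 = 282;  1500 + 282 = 1782;  6279 + 1782 = 8061;  21214 + 8061 = 29275

29275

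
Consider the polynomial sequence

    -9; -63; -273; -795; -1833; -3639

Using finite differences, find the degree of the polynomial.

4

D1: -54, -210, -522, -1038, -1806
D2: -156, -312, -516, -768
D3: -156, -204, -252
D4: -48, -48
The fourth differences are constant, so the polynomial has degree 4.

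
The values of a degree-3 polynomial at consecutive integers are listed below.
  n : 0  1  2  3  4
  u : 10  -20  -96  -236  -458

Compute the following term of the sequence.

Δ: -30, -76, -140, -222
Δ²: -46, -64, -82
Δ³: -18, -18
Constant third difference = -18, so extend:
-82 − 18 = -100;  -222 − 100 = -322;  -458 − 322 = -780

-780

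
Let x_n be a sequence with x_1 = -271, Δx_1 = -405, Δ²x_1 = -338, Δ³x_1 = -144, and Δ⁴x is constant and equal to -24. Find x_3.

-1419

Build the table forward from the leading diagonal:
Fourth differences: -24  -24  -24
Third differences: -144  -168  -192
Second differences: -338  -482  -650
First differences: -405  -743  -1225
x: -271  -676  -1419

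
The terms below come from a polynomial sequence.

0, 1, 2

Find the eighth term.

Δ: 1, 1
First differences constant at 1.
2 + 1 = 3
3 + 1 = 4
4 + 1 = 5
5 + 1 = 6
6 + 1 = 7

7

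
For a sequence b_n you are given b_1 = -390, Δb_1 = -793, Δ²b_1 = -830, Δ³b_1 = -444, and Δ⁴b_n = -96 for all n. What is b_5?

-10414

Build the table forward from the leading diagonal:
Fourth differences: -96, -96, -96, -96, -96
Third differences: -444, -540, -636, -732, -828
Second differences: -830, -1274, -1814, -2450, -3182
First differences: -793, -1623, -2897, -4711, -7161
b: -390, -1183, -2806, -5703, -10414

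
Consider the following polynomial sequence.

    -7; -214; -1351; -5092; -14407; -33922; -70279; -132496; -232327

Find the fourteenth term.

D1: -207, -1137, -3741, -9315, -19515, -36357, -62217, -99831
D2: -930, -2604, -5574, -10200, -16842, -25860, -37614
D3: -1674, -2970, -4626, -6642, -9018, -11754
D4: -1296, -1656, -2016, -2376, -2736
D5: -360, -360, -360, -360
Fifth differences constant at -360.
-2736 − 360 = -3096;  -11754 − 3096 = -14850;  -37614 − 14850 = -52464;  -99831 − 52464 = -152295;  -232327 − 152295 = -384622
-3096 − 360 = -3456;  -14850 − 3456 = -18306;  -52464 − 18306 = -70770;  -152295 − 70770 = -223065;  -384622 − 223065 = -607687
-3456 − 360 = -3816;  -18306 − 3816 = -22122;  -70770 − 22122 = -92892;  -223065 − 92892 = -315957;  -607687 − 315957 = -923644
-3816 − 360 = -4176;  -22122 − 4176 = -26298;  -92892 − 26298 = -119190;  -315957 − 119190 = -435147;  -923644 − 435147 = -1358791
-4176 − 360 = -4536;  -26298 − 4536 = -30834;  -119190 − 30834 = -150024;  -435147 − 150024 = -585171;  -1358791 − 585171 = -1943962

-1943962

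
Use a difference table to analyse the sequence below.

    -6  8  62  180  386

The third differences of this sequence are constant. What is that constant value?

24

D1: 14, 54, 118, 206
D2: 40, 64, 88
D3: 24, 24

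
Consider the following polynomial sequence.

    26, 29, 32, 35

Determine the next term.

Δ: 3, 3, 3
The first differences are constant (3).
35 + 3 = 38

38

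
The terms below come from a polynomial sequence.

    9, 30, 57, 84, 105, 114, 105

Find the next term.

72

21, 27, 27, 21, 9, -9
6, 0, -6, -12, -18
-6, -6, -6, -6
Constant third difference = -6, so extend:
-18 − 6 = -24;  -9 − 24 = -33;  105 − 33 = 72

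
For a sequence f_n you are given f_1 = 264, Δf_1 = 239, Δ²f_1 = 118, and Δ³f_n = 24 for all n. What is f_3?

Build the table forward from the leading diagonal:
Third differences: 24, 24, 24
Second differences: 118, 142, 166
First differences: 239, 357, 499
f: 264, 503, 860

860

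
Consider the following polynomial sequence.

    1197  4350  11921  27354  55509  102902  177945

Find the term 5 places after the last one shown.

D1: 3153  7571  15433  28155  47393  75043
D2: 4418  7862  12722  19238  27650
D3: 3444  4860  6516  8412
D4: 1416  1656  1896
D5: 240  240
Fifth differences constant at 240.
1896 + 240 = 2136;  8412 + 2136 = 10548;  27650 + 10548 = 38198;  75043 + 38198 = 113241;  177945 + 113241 = 291186
2136 + 240 = 2376;  10548 + 2376 = 12924;  38198 + 12924 = 51122;  113241 + 51122 = 164363;  291186 + 164363 = 455549
2376 + 240 = 2616;  12924 + 2616 = 15540;  51122 + 15540 = 66662;  164363 + 66662 = 231025;  455549 + 231025 = 686574
2616 + 240 = 2856;  15540 + 2856 = 18396;  66662 + 18396 = 85058;  231025 + 85058 = 316083;  686574 + 316083 = 1002657
2856 + 240 = 3096;  18396 + 3096 = 21492;  85058 + 21492 = 106550;  316083 + 106550 = 422633;  1002657 + 422633 = 1425290

1425290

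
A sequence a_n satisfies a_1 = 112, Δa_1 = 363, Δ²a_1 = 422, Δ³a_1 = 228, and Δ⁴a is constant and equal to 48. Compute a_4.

2695

Build the table forward from the leading diagonal:
D4: 48  48  48  48
D3: 228  276  324  372
D2: 422  650  926  1250
D1: 363  785  1435  2361
a: 112  475  1260  2695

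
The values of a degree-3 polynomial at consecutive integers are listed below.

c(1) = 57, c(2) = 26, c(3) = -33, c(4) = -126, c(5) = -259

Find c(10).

D1: -31  -59  -93  -133
D2: -28  -34  -40
D3: -6  -6
Constant third difference = -6, so extend:
-40 − 6 = -46;  -133 − 46 = -179;  -259 − 179 = -438
-46 − 6 = -52;  -179 − 52 = -231;  -438 − 231 = -669
-52 − 6 = -58;  -231 − 58 = -289;  -669 − 289 = -958
-58 − 6 = -64;  -289 − 64 = -353;  -958 − 353 = -1311
-64 − 6 = -70;  -353 − 70 = -423;  -1311 − 423 = -1734

-1734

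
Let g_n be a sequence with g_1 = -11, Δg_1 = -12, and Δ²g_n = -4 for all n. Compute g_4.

-59

Build the table forward from the leading diagonal:
Δ²: -4  -4  -4  -4
Δ: -12  -16  -20  -24
g: -11  -23  -39  -59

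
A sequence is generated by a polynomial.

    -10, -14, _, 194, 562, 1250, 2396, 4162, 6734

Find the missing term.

32

Using the last 6 terms:
368  688  1146  1766  2572
320  458  620  806
138  162  186
24  24
Constant fourth difference = 24.
Extend backward: 138 − 24 = 114;  320 − 114 = 206;  368 − 206 = 162;  194 − 162 = 32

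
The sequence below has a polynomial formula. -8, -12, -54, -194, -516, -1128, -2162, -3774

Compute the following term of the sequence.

First differences: -4, -42, -140, -322, -612, -1034, -1612
Second differences: -38, -98, -182, -290, -422, -578
Third differences: -60, -84, -108, -132, -156
Fourth differences: -24, -24, -24, -24
Constant fourth difference = -24, so extend:
-156 − 24 = -180;  -578 − 180 = -758;  -1612 − 758 = -2370;  -3774 − 2370 = -6144

-6144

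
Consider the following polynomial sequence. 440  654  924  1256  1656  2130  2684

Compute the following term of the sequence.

Δ: 214  270  332  400  474  554
Δ²: 56  62  68  74  80
Δ³: 6  6  6  6
The third differences are constant (6).
80 + 6 = 86;  554 + 86 = 640;  2684 + 640 = 3324

3324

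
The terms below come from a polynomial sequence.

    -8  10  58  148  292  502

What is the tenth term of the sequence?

18  48  90  144  210
30  42  54  66
12  12  12
The third differences are constant (12).
66 + 12 = 78;  210 + 78 = 288;  502 + 288 = 790
78 + 12 = 90;  288 + 90 = 378;  790 + 378 = 1168
90 + 12 = 102;  378 + 102 = 480;  1168 + 480 = 1648
102 + 12 = 114;  480 + 114 = 594;  1648 + 594 = 2242

2242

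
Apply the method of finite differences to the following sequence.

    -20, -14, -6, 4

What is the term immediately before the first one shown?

-24

First differences: 6  8  10
Second differences: 2  2
The second differences are constant at 2.
Work back: 6 − 2 = 4;  -20 − 4 = -24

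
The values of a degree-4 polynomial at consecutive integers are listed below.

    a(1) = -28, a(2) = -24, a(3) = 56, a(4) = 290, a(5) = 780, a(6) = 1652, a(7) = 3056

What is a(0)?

-10

Δ: 4, 80, 234, 490, 872, 1404
Δ²: 76, 154, 256, 382, 532
Δ³: 78, 102, 126, 150
Δ⁴: 24, 24, 24
The fourth differences are constant at 24.
Work back: 78 − 24 = 54;  76 − 54 = 22;  4 − 22 = -18;  -28 + 18 = -10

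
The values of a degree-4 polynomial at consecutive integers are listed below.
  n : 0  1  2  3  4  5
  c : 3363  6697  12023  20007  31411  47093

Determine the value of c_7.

First differences: 3334 , 5326 , 7984 , 11404 , 15682
Second differences: 1992 , 2658 , 3420 , 4278
Third differences: 666 , 762 , 858
Fourth differences: 96 , 96
Constant fourth difference = 96, so extend:
858 + 96 = 954;  4278 + 954 = 5232;  15682 + 5232 = 20914;  47093 + 20914 = 68007
954 + 96 = 1050;  5232 + 1050 = 6282;  20914 + 6282 = 27196;  68007 + 27196 = 95203

95203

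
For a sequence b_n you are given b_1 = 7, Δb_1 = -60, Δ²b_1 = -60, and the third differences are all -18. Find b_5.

-665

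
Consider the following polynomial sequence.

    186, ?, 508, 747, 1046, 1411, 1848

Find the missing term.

Using the last 5 terms:
239, 299, 365, 437
60, 66, 72
6, 6
Constant third difference = 6.
Extend backward: 60 − 6 = 54;  239 − 54 = 185;  508 − 185 = 323

323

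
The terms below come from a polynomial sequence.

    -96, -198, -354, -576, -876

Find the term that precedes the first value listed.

First differences: -102, -156, -222, -300
Second differences: -54, -66, -78
Third differences: -12, -12
The third differences are constant at -12.
Work back: -54 + 12 = -42;  -102 + 42 = -60;  -96 + 60 = -36

-36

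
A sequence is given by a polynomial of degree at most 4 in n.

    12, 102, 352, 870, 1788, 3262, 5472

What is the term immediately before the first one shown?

Δ: 90, 250, 518, 918, 1474, 2210
Δ²: 160, 268, 400, 556, 736
Δ³: 108, 132, 156, 180
Δ⁴: 24, 24, 24
The fourth differences are constant at 24.
Work back: 108 − 24 = 84;  160 − 84 = 76;  90 − 76 = 14;  12 − 14 = -2

-2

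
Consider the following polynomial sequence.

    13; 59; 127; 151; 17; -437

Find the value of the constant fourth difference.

D1: 46, 68, 24, -134, -454
D2: 22, -44, -158, -320
D3: -66, -114, -162
D4: -48, -48

-48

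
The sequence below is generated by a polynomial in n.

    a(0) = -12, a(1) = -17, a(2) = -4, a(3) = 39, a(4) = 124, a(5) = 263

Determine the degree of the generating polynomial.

3

-5, 13, 43, 85, 139
18, 30, 42, 54
12, 12, 12
The third differences are constant, so the polynomial has degree 3.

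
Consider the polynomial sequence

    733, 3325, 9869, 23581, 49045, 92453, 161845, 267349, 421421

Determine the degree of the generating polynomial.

First differences: 2592, 6544, 13712, 25464, 43408, 69392, 105504, 154072
Second differences: 3952, 7168, 11752, 17944, 25984, 36112, 48568
Third differences: 3216, 4584, 6192, 8040, 10128, 12456
Fourth differences: 1368, 1608, 1848, 2088, 2328
Fifth differences: 240, 240, 240, 240
The fifth differences are constant, so the polynomial has degree 5.

5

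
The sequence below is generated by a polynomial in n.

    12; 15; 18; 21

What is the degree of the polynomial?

1

3, 3, 3
The first differences are constant, so the polynomial has degree 1.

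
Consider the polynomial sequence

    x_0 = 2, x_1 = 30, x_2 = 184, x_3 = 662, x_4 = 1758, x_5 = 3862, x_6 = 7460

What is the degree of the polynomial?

28, 154, 478, 1096, 2104, 3598
126, 324, 618, 1008, 1494
198, 294, 390, 486
96, 96, 96
The fourth differences are constant, so the polynomial has degree 4.

4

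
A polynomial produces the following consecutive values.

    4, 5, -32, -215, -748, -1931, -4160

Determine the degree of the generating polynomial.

4

First differences: 1, -37, -183, -533, -1183, -2229
Second differences: -38, -146, -350, -650, -1046
Third differences: -108, -204, -300, -396
Fourth differences: -96, -96, -96
The fourth differences are constant, so the polynomial has degree 4.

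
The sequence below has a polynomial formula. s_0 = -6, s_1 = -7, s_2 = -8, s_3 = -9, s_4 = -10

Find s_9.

First differences: -1, -1, -1, -1
The first differences are constant (-1).
-10 − 1 = -11
-11 − 1 = -12
-12 − 1 = -13
-13 − 1 = -14
-14 − 1 = -15

-15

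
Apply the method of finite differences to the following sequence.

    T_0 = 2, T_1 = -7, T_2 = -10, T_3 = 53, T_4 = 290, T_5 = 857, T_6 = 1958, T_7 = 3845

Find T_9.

11225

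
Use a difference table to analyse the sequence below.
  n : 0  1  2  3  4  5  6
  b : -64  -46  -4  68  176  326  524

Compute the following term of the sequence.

776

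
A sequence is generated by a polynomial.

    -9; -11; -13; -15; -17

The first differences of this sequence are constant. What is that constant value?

-2

First differences: -2, -2, -2, -2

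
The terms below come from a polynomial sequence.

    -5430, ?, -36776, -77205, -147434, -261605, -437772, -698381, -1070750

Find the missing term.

-15437

Using the last 7 terms:
-40429  -70229  -114171  -176167  -260609  -372369
-29800  -43942  -61996  -84442  -111760
-14142  -18054  -22446  -27318
-3912  -4392  -4872
-480  -480
Constant fifth difference = -480.
Extend backward: -3912 + 480 = -3432;  -14142 + 3432 = -10710;  -29800 + 10710 = -19090;  -40429 + 19090 = -21339;  -36776 + 21339 = -15437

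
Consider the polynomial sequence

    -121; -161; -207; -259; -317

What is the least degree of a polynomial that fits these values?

2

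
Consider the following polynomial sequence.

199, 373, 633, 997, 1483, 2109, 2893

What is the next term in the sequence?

3853

Δ: 174, 260, 364, 486, 626, 784
Δ²: 86, 104, 122, 140, 158
Δ³: 18, 18, 18, 18
The third differences are constant (18).
158 + 18 = 176;  784 + 176 = 960;  2893 + 960 = 3853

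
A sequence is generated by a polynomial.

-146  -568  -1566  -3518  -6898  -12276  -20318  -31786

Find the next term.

-47538

D1: -422, -998, -1952, -3380, -5378, -8042, -11468
D2: -576, -954, -1428, -1998, -2664, -3426
D3: -378, -474, -570, -666, -762
D4: -96, -96, -96, -96
Constant fourth difference = -96, so extend:
-762 − 96 = -858;  -3426 − 858 = -4284;  -11468 − 4284 = -15752;  -31786 − 15752 = -47538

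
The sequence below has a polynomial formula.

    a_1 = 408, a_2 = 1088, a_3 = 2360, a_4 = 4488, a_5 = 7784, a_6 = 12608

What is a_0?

104

Δ: 680  1272  2128  3296  4824
Δ²: 592  856  1168  1528
Δ³: 264  312  360
Δ⁴: 48  48
The fourth differences are constant at 48.
Work back: 264 − 48 = 216;  592 − 216 = 376;  680 − 376 = 304;  408 − 304 = 104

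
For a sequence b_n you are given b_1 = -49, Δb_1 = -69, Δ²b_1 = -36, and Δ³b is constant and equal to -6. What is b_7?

Build the table forward from the leading diagonal:
Δ³: -6  -6  -6  -6  -6  -6  -6
Δ²: -36  -42  -48  -54  -60  -66  -72
Δ: -69  -105  -147  -195  -249  -309  -375
b: -49  -118  -223  -370  -565  -814  -1123

-1123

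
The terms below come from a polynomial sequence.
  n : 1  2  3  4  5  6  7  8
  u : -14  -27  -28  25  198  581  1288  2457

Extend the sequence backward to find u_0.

-13  -1  53  173  383  707  1169
12  54  120  210  324  462
42  66  90  114  138
24  24  24  24
The fourth differences are constant at 24.
Work back: 42 − 24 = 18;  12 − 18 = -6;  -13 + 6 = -7;  -14 + 7 = -7

-7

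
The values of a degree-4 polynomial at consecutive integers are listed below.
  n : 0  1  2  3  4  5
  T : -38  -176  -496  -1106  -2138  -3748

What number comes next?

-6116

-138  -320  -610  -1032  -1610
-182  -290  -422  -578
-108  -132  -156
-24  -24
Constant fourth difference = -24, so extend:
-156 − 24 = -180;  -578 − 180 = -758;  -1610 − 758 = -2368;  -3748 − 2368 = -6116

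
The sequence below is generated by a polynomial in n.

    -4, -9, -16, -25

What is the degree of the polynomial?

Δ: -5, -7, -9
Δ²: -2, -2
The second differences are constant, so the polynomial has degree 2.

2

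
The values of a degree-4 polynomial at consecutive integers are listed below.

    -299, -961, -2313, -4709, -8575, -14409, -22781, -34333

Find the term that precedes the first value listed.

D1: -662, -1352, -2396, -3866, -5834, -8372, -11552
D2: -690, -1044, -1470, -1968, -2538, -3180
D3: -354, -426, -498, -570, -642
D4: -72, -72, -72, -72
The fourth differences are constant at -72.
Work back: -354 + 72 = -282;  -690 + 282 = -408;  -662 + 408 = -254;  -299 + 254 = -45

-45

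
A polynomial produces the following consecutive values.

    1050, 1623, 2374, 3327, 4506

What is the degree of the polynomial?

573, 751, 953, 1179
178, 202, 226
24, 24
The third differences are constant, so the polynomial has degree 3.

3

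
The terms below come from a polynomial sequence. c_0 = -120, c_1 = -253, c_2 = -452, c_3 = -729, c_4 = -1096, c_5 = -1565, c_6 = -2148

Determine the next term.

-2857

Δ: -133, -199, -277, -367, -469, -583
Δ²: -66, -78, -90, -102, -114
Δ³: -12, -12, -12, -12
Constant third difference = -12, so extend:
-114 − 12 = -126;  -583 − 126 = -709;  -2148 − 709 = -2857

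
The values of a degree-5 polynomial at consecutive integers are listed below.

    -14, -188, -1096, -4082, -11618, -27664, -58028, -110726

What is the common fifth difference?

First differences: -174, -908, -2986, -7536, -16046, -30364, -52698
Second differences: -734, -2078, -4550, -8510, -14318, -22334
Third differences: -1344, -2472, -3960, -5808, -8016
Fourth differences: -1128, -1488, -1848, -2208
Fifth differences: -360, -360, -360

-360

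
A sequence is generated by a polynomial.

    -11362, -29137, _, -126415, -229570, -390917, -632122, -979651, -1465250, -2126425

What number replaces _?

-64106

Using the last 7 terms:
First differences: -103155, -161347, -241205, -347529, -485599, -661175
Second differences: -58192, -79858, -106324, -138070, -175576
Third differences: -21666, -26466, -31746, -37506
Fourth differences: -4800, -5280, -5760
Fifth differences: -480, -480
Constant fifth difference = -480.
Extend backward: -4800 + 480 = -4320;  -21666 + 4320 = -17346;  -58192 + 17346 = -40846;  -103155 + 40846 = -62309;  -126415 + 62309 = -64106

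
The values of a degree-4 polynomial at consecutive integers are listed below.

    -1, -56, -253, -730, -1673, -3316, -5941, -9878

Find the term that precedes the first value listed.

2

First differences: -55, -197, -477, -943, -1643, -2625, -3937
Second differences: -142, -280, -466, -700, -982, -1312
Third differences: -138, -186, -234, -282, -330
Fourth differences: -48, -48, -48, -48
The fourth differences are constant at -48.
Work back: -138 + 48 = -90;  -142 + 90 = -52;  -55 + 52 = -3;  -1 + 3 = 2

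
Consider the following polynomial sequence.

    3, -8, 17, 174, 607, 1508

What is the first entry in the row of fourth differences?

First differences: -11, 25, 157, 433, 901
Second differences: 36, 132, 276, 468
Third differences: 96, 144, 192
Fourth differences: 48, 48

48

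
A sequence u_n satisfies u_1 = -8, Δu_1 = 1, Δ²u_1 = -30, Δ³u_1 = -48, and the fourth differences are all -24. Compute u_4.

-143

Build the table forward from the leading diagonal:
Δ⁴: -24  -24  -24  -24
Δ³: -48  -72  -96  -120
Δ²: -30  -78  -150  -246
Δ: 1  -29  -107  -257
u: -8  -7  -36  -143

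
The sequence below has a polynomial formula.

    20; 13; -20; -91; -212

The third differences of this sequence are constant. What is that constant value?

-12

D1: -7, -33, -71, -121
D2: -26, -38, -50
D3: -12, -12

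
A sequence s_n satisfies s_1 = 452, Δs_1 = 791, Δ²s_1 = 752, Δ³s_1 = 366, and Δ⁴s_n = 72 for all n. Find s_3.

2786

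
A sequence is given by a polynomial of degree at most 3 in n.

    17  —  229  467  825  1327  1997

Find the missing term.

87

Using the last 5 terms:
D1: 238, 358, 502, 670
D2: 120, 144, 168
D3: 24, 24
Constant third difference = 24.
Extend backward: 120 − 24 = 96;  238 − 96 = 142;  229 − 142 = 87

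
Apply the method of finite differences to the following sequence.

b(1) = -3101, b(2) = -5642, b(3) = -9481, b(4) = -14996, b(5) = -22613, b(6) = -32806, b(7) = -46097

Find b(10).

-2541, -3839, -5515, -7617, -10193, -13291
-1298, -1676, -2102, -2576, -3098
-378, -426, -474, -522
-48, -48, -48
The fourth differences are constant (-48).
-522 − 48 = -570;  -3098 − 570 = -3668;  -13291 − 3668 = -16959;  -46097 − 16959 = -63056
-570 − 48 = -618;  -3668 − 618 = -4286;  -16959 − 4286 = -21245;  -63056 − 21245 = -84301
-618 − 48 = -666;  -4286 − 666 = -4952;  -21245 − 4952 = -26197;  -84301 − 26197 = -110498

-110498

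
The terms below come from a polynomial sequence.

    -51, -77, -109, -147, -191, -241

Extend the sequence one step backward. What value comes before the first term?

Δ: -26  -32  -38  -44  -50
Δ²: -6  -6  -6  -6
The second differences are constant at -6.
Work back: -26 + 6 = -20;  -51 + 20 = -31

-31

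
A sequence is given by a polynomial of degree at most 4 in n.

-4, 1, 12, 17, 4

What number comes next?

5, 11, 5, -13
6, -6, -18
-12, -12
Third differences constant at -12.
-18 − 12 = -30;  -13 − 30 = -43;  4 − 43 = -39

-39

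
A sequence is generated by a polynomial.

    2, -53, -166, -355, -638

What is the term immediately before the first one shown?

First differences: -55  -113  -189  -283
Second differences: -58  -76  -94
Third differences: -18  -18
The third differences are constant at -18.
Work back: -58 + 18 = -40;  -55 + 40 = -15;  2 + 15 = 17

17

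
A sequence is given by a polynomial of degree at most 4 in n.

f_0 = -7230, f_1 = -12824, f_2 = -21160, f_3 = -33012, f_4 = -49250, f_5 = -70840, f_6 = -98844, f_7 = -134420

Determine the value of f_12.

-5594 , -8336 , -11852 , -16238 , -21590 , -28004 , -35576
-2742 , -3516 , -4386 , -5352 , -6414 , -7572
-774 , -870 , -966 , -1062 , -1158
-96 , -96 , -96 , -96
Fourth differences constant at -96.
-1158 − 96 = -1254;  -7572 − 1254 = -8826;  -35576 − 8826 = -44402;  -134420 − 44402 = -178822
-1254 − 96 = -1350;  -8826 − 1350 = -10176;  -44402 − 10176 = -54578;  -178822 − 54578 = -233400
-1350 − 96 = -1446;  -10176 − 1446 = -11622;  -54578 − 11622 = -66200;  -233400 − 66200 = -299600
-1446 − 96 = -1542;  -11622 − 1542 = -13164;  -66200 − 13164 = -79364;  -299600 − 79364 = -378964
-1542 − 96 = -1638;  -13164 − 1638 = -14802;  -79364 − 14802 = -94166;  -378964 − 94166 = -473130

-473130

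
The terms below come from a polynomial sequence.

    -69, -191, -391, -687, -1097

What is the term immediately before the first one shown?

D1: -122  -200  -296  -410
D2: -78  -96  -114
D3: -18  -18
The third differences are constant at -18.
Work back: -78 + 18 = -60;  -122 + 60 = -62;  -69 + 62 = -7

-7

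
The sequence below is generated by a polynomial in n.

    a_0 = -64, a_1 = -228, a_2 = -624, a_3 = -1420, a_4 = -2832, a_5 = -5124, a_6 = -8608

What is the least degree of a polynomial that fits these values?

4

First differences: -164, -396, -796, -1412, -2292, -3484
Second differences: -232, -400, -616, -880, -1192
Third differences: -168, -216, -264, -312
Fourth differences: -48, -48, -48
The fourth differences are constant, so the polynomial has degree 4.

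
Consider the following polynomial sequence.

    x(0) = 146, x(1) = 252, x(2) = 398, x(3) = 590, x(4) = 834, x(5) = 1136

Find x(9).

106 , 146 , 192 , 244 , 302
40 , 46 , 52 , 58
6 , 6 , 6
Constant third difference = 6, so extend:
58 + 6 = 64;  302 + 64 = 366;  1136 + 366 = 1502
64 + 6 = 70;  366 + 70 = 436;  1502 + 436 = 1938
70 + 6 = 76;  436 + 76 = 512;  1938 + 512 = 2450
76 + 6 = 82;  512 + 82 = 594;  2450 + 594 = 3044

3044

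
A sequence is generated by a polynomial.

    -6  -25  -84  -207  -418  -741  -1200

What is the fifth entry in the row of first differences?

D1: -19, -59, -123, -211, -323, -459
D2: -40, -64, -88, -112, -136
D3: -24, -24, -24, -24

-323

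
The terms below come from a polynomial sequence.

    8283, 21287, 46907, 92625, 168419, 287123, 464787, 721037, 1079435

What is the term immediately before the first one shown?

2549

D1: 13004, 25620, 45718, 75794, 118704, 177664, 256250, 358398
D2: 12616, 20098, 30076, 42910, 58960, 78586, 102148
D3: 7482, 9978, 12834, 16050, 19626, 23562
D4: 2496, 2856, 3216, 3576, 3936
D5: 360, 360, 360, 360
The fifth differences are constant at 360.
Work back: 2496 − 360 = 2136;  7482 − 2136 = 5346;  12616 − 5346 = 7270;  13004 − 7270 = 5734;  8283 − 5734 = 2549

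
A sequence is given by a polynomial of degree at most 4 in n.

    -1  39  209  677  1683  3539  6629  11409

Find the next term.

18407

Δ: 40  170  468  1006  1856  3090  4780
Δ²: 130  298  538  850  1234  1690
Δ³: 168  240  312  384  456
Δ⁴: 72  72  72  72
The fourth differences are constant (72).
456 + 72 = 528;  1690 + 528 = 2218;  4780 + 2218 = 6998;  11409 + 6998 = 18407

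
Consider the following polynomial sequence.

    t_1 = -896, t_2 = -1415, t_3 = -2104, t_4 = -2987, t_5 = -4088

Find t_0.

-519, -689, -883, -1101
-170, -194, -218
-24, -24
The third differences are constant at -24.
Work back: -170 + 24 = -146;  -519 + 146 = -373;  -896 + 373 = -523

-523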